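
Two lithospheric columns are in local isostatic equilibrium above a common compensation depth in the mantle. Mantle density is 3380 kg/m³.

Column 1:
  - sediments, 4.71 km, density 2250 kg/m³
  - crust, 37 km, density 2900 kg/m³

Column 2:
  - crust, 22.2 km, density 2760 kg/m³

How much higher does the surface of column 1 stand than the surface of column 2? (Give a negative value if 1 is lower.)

For any compensation level in the mantle, the mantle terms cancel and isostasy reduces to e = (Σt_1 − Σt_2) − (Σ(ρt)_1 − Σ(ρt)_2) / ρ_m.
Σt_1 = 41.71 km; Σt_2 = 22.2 km; Σ(ρt)_1 = 117897.5; Σ(ρt)_2 = 61272 (in km·kg/m³).
e = (41.71 − 22.2) − (117897.5 − 61272) / 3380 = 2.76 km.

2.76 km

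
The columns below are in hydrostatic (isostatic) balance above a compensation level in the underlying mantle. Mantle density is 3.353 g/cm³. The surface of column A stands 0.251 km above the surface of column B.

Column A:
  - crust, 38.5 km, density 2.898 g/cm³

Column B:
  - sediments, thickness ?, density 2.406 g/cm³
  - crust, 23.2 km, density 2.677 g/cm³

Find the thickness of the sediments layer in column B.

Take the compensation level at the base of the deeper column (depth z_c below the surface of column A) and equate Σ ρ_i t_i down to z_c; mantle fills any gap and the z_c terms cancel.
Column A: 38.5×2.898 + (z_c − 38.5)×3.353
Column B: 0.251×0 + x×2.406 + 23.2×2.677 + (z_c − 0.251 − 23.2 − x)×3.353
The z_c×3.353 term appears on both sides and cancels. Collect the known terms of each column as K = Σ(ρt)_known − 3.353 × (depth of known layers): K_A = 111.573 − 3.353×38.5 = −17.5175; K_B = 62.1064 − 3.353×(0.251 + 23.2) = −16.524803.
Balance: K_A = K_B − x×(3.353 − 2.406), so x = (K_B − K_A)/(3.353 − 2.406) = 0.992697/0.947 = 1.05 km.

1.05 km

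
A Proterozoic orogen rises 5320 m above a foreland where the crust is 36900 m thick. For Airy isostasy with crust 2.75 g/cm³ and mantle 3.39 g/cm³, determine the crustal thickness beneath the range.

Root depth r = h ρ_c / (ρ_m − ρ_c) = 5320 m × 2.75 / 0.64 = 22860 m.
Total thickness = T + h + r = 36900 m + 5320 m + 22860 m = 65100 m.

65100 m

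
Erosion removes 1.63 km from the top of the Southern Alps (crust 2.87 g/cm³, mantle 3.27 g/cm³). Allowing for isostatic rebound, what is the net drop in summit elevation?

Rebound u = e ρ_c/ρ_m = 1.63 km × 2.87/3.27 = 1.431 km.
Net surface drop = e − u = 1.63 km − 1.431 km = e (ρ_m − ρ_c)/ρ_m = 0.199 km.

0.199 km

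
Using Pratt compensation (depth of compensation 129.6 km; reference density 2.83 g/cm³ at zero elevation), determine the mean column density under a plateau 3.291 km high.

Pratt balance: ρ_ref D = ρ (D + h).
ρ = ρ_ref D/(D + h) = 2.83 × 129.6 km/(129.6 km + 3.291 km) = 2.76 g/cm³.

2.76 g/cm³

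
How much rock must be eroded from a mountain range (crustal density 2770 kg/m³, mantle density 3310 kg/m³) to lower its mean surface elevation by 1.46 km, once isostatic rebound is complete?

Net drop Δ = e − u = e − e ρ_c/ρ_m = e (ρ_m − ρ_c)/ρ_m.
e = Δ ρ_m/(ρ_m − ρ_c) = 1.46 km × 3310/540 = 8.95 km.

8.95 km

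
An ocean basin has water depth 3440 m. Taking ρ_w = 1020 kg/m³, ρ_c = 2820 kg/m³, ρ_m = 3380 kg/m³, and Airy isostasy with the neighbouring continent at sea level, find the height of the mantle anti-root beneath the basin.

11100 m

Isostatic balance requires: replacing crust with seawater at the top is compensated by replacing crust with mantle at the base: d (ρ_c − ρ_w) = a (ρ_m − ρ_c).
a = d (ρ_c − ρ_w)/(ρ_m − ρ_c) = 3440 m × 1800/560 = 11100 m.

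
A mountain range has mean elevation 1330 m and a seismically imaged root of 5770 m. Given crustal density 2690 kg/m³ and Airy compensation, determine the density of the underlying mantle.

3310 kg/m³

Airy balance: ρ_c h = (ρ_m − ρ_c) r → ρ_m = ρ_c (1 + h/r).
ρ_m = 2690 × (1 + 1330 m/5770 m) = 3310 kg/m³.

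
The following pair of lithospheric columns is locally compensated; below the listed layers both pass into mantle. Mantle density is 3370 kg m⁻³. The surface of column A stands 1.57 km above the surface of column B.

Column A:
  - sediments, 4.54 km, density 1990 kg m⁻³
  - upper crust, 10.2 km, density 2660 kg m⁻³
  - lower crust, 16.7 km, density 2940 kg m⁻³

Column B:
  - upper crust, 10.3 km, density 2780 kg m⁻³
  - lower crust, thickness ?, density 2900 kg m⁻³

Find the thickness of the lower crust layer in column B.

19.8 km

Take the compensation level at the base of the deeper column (depth z_c below the surface of column A) and equate Σ ρ_i t_i down to z_c; mantle fills any gap and the z_c terms cancel.
Column A: 4.54×1990 + 10.2×2660 + 16.7×2940 + (z_c − 31.44)×3370
Column B: 1.57×0 + 10.3×2780 + x×2900 + (z_c − 1.57 − 10.3 − x)×3370
The z_c×3370 term appears on both sides and cancels. Collect the known terms of each column as K = Σ(ρt)_known − 3370 × (depth of known layers): K_A = 85264.6 − 3370×31.44 = −20688.2; K_B = 28634 − 3370×(1.57 + 10.3) = −11367.9.
Balance: K_A = K_B − x×(3370 − 2900), so x = (K_B − K_A)/(3370 − 2900) = 9320.3/470 = 19.8 km.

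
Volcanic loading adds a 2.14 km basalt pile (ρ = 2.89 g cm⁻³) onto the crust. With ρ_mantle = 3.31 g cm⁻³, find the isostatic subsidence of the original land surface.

1.87 km

Subaerial loading: s = t ρ_load / ρ_m.
s = 2.14 km × 2.89/3.31 = 1.87 km.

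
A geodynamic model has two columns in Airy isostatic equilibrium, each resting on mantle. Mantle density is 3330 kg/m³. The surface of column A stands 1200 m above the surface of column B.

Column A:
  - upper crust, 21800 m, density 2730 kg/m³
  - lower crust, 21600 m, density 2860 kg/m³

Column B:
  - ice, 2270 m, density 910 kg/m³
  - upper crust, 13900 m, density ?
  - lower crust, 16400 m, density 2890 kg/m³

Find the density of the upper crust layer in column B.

Take the compensation level at the base of the deeper column (depth z_c below the surface of column A) and equate Σ ρ_i t_i down to z_c; mantle fills any gap and the z_c terms cancel.
Column A: 21800×2730 + 21600×2860 + (z_c − 43400)×3330
Column B: 1200×0 + 2270×910 + 13900×ρ + 16400×2890 + (z_c − 1200 − 32570)×3330
The z_c×3330 term appears on both sides and cancels. Collect the known terms of each column as K = Σ(ρt)_known − 3330 × (depth of known layers): K_A = 121290000 − 3330×43400 = −23232000; K_B = 49461700 − 3330×(1200 + 32570) = −62992400.
Balance: K_A = K_B + 13900×ρ, so ρ = (K_A − K_B)/13900 = 39760400/13900 = 2860 kg/m³.

2860 kg/m³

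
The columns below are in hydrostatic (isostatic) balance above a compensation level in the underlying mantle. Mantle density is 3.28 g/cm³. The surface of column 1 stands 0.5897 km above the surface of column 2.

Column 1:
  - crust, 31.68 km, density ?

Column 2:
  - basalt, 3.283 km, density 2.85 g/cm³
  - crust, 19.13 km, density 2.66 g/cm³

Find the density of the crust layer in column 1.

2.8 g/cm³

Take the compensation level at the base of the deeper column (depth z_c below the surface of column 1) and equate Σ ρ_i t_i down to z_c; mantle fills any gap and the z_c terms cancel.
Column 1: 31.68×ρ + (z_c − 31.68)×3.28
Column 2: 0.5897×0 + 3.283×2.85 + 19.13×2.66 + (z_c − 0.5897 − 22.413)×3.28
The z_c×3.28 term appears on both sides and cancels. Collect the known terms of each column as K = Σ(ρt)_known − 3.28 × (depth of known layers): K_1 = 0 − 3.28×31.68 = −103.9104; K_2 = 60.24235 − 3.28×(0.5897 + 22.413) = −15.206506.
Balance: K_1 + 31.68×ρ = K_2, so ρ = (K_2 − K_1)/31.68 = 88.7039/31.68 = 2.8 g/cm³.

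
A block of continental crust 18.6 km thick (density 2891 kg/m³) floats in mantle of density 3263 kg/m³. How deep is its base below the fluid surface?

16.5 km

Draft d = t ρ_obj/ρ_fluid = 18.6 km × 2891/3263 = 16.5 km.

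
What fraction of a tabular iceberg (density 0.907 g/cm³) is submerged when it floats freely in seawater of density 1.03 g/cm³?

Submerged fraction = ρ_obj/ρ_fluid = 0.907/1.03 = 88.1%.

88.1%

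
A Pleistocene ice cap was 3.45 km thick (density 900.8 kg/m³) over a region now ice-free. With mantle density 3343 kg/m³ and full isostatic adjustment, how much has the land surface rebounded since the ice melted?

Removing the load lets mantle flow back in; uplift u satisfies ρ_ice t = ρ_m u.
u = t ρ_ice/ρ_m = 3.45 km × 900.8/3343 = 0.93 km.

0.93 km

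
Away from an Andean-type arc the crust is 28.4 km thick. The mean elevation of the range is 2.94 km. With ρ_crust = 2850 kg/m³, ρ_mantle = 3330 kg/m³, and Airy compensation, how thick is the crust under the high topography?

Root depth r = h ρ_c / (ρ_m − ρ_c) = 2.94 km × 2850 / 480 = 17.46 km.
Total thickness = T + h + r = 28.4 km + 2.94 km + 17.46 km = 48.8 km.

48.8 km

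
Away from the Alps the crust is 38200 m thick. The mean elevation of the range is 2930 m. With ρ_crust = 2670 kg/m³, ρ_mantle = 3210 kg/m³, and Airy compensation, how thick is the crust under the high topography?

55600 m

Root depth r = h ρ_c / (ρ_m − ρ_c) = 2930 m × 2670 / 540 = 14490 m.
Total thickness = T + h + r = 38200 m + 2930 m + 14490 m = 55600 m.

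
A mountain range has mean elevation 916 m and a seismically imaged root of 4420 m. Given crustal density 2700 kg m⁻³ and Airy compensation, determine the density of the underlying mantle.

Airy balance: ρ_c h = (ρ_m − ρ_c) r → ρ_m = ρ_c (1 + h/r).
ρ_m = 2700 × (1 + 916 m/4420 m) = 3260 kg m⁻³.

3260 kg m⁻³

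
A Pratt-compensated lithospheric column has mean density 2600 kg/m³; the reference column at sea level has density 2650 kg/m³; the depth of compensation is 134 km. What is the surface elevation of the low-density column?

2.58 km

ρ_ref D = ρ (D + h) → h = D (ρ_ref − ρ)/ρ.
h = 134 km × (2650 − 2600)/2600 = 2.58 km.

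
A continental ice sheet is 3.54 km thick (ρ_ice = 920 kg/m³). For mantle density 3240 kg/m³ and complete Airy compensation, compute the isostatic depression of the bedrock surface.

1.01 km

For local isostatic compensation: the ice load ρ_ice t is balanced by mantle displaced below, ρ_m s.
s = t ρ_ice / ρ_m = 3.54 km × 920/3240 = 1.01 km.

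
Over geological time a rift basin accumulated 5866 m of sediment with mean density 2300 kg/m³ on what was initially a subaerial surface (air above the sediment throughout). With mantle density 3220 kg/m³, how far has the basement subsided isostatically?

Subaerial load: s = t ρ_sed / ρ_m = 5866 m × 2300/3220 = 4190 m.

4190 m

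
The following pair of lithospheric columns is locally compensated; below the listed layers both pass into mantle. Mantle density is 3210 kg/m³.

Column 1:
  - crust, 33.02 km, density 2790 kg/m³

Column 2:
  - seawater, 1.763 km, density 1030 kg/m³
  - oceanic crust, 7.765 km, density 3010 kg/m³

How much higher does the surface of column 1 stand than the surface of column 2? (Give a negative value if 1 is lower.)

2.64 km

For any compensation level in the mantle, the mantle terms cancel and isostasy reduces to e = (Σt_1 − Σt_2) − (Σ(ρt)_1 − Σ(ρt)_2) / ρ_m.
Σt_1 = 33.02 km; Σt_2 = 9.528 km; Σ(ρt)_1 = 92125.8; Σ(ρt)_2 = 25188.54 (in km·kg/m³).
e = (33.02 − 9.528) − (92125.8 − 25188.54) / 3210 = 2.64 km.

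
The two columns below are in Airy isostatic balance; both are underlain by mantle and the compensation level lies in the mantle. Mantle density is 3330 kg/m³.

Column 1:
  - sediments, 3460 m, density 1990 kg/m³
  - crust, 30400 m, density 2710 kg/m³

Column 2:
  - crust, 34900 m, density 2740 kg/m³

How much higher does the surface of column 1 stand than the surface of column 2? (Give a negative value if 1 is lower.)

For any compensation level in the mantle, the mantle terms cancel and isostasy reduces to e = (Σt_1 − Σt_2) − (Σ(ρt)_1 − Σ(ρt)_2) / ρ_m.
Σt_1 = 33860 m; Σt_2 = 34900 m; Σ(ρt)_1 = 89269400; Σ(ρt)_2 = 95626000 (in m·kg/m³).
e = (33860 − 34900) − (89269400 − 95626000) / 3330 = 869 m.

869 m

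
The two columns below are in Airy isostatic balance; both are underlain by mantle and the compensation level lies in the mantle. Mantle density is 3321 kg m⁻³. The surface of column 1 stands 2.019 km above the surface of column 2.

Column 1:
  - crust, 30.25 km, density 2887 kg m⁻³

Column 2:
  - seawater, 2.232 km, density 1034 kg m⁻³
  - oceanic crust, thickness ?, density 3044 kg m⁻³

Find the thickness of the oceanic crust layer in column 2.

Take the compensation level at the base of the deeper column (depth z_c below the surface of column 1) and equate Σ ρ_i t_i down to z_c; mantle fills any gap and the z_c terms cancel.
Column 1: 30.25×2887 + (z_c − 30.25)×3321
Column 2: 2.019×0 + 2.232×1034 + x×3044 + (z_c − 2.019 − 2.232 − x)×3321
The z_c×3321 term appears on both sides and cancels. Collect the known terms of each column as K = Σ(ρt)_known − 3321 × (depth of known layers): K_1 = 87331.75 − 3321×30.25 = −13128.5; K_2 = 2307.888 − 3321×(2.019 + 2.232) = −11809.683.
Balance: K_1 = K_2 − x×(3321 − 3044), so x = (K_2 − K_1)/(3321 − 3044) = 1318.82/277 = 4.76 km.

4.76 km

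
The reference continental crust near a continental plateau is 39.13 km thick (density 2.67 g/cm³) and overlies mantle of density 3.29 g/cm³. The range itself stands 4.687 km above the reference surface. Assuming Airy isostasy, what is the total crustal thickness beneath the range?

Root depth r = h ρ_c / (ρ_m − ρ_c) = 4.687 km × 2.67 / 0.62 = 20.18 km.
Total thickness = T + h + r = 39.13 km + 4.687 km + 20.18 km = 64 km.

64 km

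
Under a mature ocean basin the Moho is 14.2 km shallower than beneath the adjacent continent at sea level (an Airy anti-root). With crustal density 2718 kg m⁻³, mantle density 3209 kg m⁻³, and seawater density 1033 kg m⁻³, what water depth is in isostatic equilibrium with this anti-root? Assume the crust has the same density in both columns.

4.14 km

Replacing a thickness d of crust by seawater at the top must be balanced by replacing crust with mantle at the base: d (ρ_c − ρ_w) = a (ρ_m − ρ_c).
d = a (ρ_m − ρ_c)/(ρ_c − ρ_w) = 14.2 km × 491/1685 = 4.14 km.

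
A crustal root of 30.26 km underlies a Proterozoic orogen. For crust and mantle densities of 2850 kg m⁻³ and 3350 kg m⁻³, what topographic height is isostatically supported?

Equating mass per unit area of the two columns: ρ_c h = (ρ_m − ρ_c) r.
h = r (ρ_m − ρ_c) / ρ_c = 30.26 km × (3350 − 2850) / 2850 = 5.31 km.

5.31 km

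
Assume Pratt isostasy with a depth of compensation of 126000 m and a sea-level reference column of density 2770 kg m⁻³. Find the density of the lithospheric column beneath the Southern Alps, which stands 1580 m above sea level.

2740 kg m⁻³

Pratt balance: ρ_ref D = ρ (D + h).
ρ = ρ_ref D/(D + h) = 2770 × 126000 m/(126000 m + 1580 m) = 2740 kg m⁻³.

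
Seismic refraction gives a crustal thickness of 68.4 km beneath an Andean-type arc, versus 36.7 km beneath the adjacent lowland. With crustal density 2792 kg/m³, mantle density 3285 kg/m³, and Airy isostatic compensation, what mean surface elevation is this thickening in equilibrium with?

4.76 km

Excess crust Δ = 68.4 km − 36.7 km = 31.7 km, split between elevation h and root r with h + r = Δ.
Airy balance ρ_c h = (ρ_m − ρ_c) r gives r = h ρ_c/(ρ_m − ρ_c), so h (1 + ρ_c/(ρ_m − ρ_c)) = Δ, i.e. h = Δ (ρ_m − ρ_c)/ρ_m.
h = 31.7 km × 493/3285 = 4.76 km.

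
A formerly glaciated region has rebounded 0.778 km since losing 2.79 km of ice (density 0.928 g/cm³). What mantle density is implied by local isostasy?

3.33 g/cm³

ρ_m = ρ_ice t / u = 0.928 × 2.79 km/0.778 km = 3.33 g/cm³.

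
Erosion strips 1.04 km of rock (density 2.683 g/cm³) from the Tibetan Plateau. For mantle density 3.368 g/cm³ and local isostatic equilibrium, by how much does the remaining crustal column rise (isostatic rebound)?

Unloading: uplift u = e ρ_c/ρ_m = 1.04 km × 2.683/3.368 = 0.828 km.

0.828 km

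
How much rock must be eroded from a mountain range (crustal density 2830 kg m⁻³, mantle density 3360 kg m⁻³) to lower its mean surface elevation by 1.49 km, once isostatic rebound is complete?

Net drop Δ = e − u = e − e ρ_c/ρ_m = e (ρ_m − ρ_c)/ρ_m.
e = Δ ρ_m/(ρ_m − ρ_c) = 1.49 km × 3360/530 = 9.45 km.

9.45 km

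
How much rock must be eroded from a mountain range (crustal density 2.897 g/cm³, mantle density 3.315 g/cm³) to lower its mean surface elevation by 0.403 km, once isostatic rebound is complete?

3.2 km

Net drop Δ = e − u = e − e ρ_c/ρ_m = e (ρ_m − ρ_c)/ρ_m.
e = Δ ρ_m/(ρ_m − ρ_c) = 0.403 km × 3.315/0.418 = 3.2 km.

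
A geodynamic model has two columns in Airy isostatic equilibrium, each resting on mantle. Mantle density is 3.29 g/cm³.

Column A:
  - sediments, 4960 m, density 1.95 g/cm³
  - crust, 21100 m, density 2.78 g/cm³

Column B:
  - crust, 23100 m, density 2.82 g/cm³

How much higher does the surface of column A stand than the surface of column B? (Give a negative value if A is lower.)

For any compensation level in the mantle, the mantle terms cancel and isostasy reduces to e = (Σt_A − Σt_B) − (Σ(ρt)_A − Σ(ρt)_B) / ρ_m.
Σt_A = 26060 m; Σt_B = 23100 m; Σ(ρt)_A = 68330; Σ(ρt)_B = 65142 (in m·g/cm³).
e = (26060 − 23100) − (68330 − 65142) / 3.29 = 1990 m.

1990 m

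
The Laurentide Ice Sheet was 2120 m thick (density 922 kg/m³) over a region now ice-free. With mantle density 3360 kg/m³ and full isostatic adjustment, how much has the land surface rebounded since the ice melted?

582 m

Removing the load lets mantle flow back in; uplift u satisfies ρ_ice t = ρ_m u.
u = t ρ_ice/ρ_m = 2120 m × 922/3360 = 582 m.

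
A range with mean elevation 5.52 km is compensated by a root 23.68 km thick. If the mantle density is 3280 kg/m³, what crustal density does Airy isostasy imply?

ρ_c h = (ρ_m − ρ_c) r → ρ_c (h + r) = ρ_m r → ρ_c = ρ_m r / (h + r).
ρ_c = 3280 × 23.68 km / (5.52 km + 23.68 km) = 2660 kg/m³.

2660 kg/m³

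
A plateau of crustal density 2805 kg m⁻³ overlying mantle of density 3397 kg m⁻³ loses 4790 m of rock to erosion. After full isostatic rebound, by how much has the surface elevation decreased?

Rebound u = e ρ_c/ρ_m = 4790 m × 2805/3397 = 3955 m.
Net surface drop = e − u = 4790 m − 3955 m = e (ρ_m − ρ_c)/ρ_m = 835 m.

835 m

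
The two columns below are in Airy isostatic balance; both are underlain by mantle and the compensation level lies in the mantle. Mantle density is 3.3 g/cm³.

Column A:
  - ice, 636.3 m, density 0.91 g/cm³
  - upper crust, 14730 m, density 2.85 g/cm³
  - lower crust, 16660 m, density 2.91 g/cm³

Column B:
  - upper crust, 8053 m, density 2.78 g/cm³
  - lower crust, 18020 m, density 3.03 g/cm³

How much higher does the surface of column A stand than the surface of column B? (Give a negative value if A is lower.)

For any compensation level in the mantle, the mantle terms cancel and isostasy reduces to e = (Σt_A − Σt_B) − (Σ(ρt)_A − Σ(ρt)_B) / ρ_m.
Σt_A = 32026.3 m; Σt_B = 26073 m; Σ(ρt)_A = 91040.133; Σ(ρt)_B = 76987.94 (in m·g/cm³).
e = (32026.3 − 26073) − (91040.133 − 76987.94) / 3.3 = 1700 m.

1700 m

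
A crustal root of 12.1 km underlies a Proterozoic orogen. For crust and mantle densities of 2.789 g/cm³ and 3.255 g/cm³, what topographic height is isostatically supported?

By Archimedes' principle applied to the lithosphere: ρ_c h = (ρ_m − ρ_c) r.
h = r (ρ_m − ρ_c) / ρ_c = 12.1 km × (3.255 − 2.789) / 2.789 = 2.02 km.

2.02 km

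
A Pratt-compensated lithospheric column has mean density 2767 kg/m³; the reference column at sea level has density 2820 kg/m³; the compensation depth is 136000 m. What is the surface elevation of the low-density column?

ρ_ref D = ρ (D + h) → h = D (ρ_ref − ρ)/ρ.
h = 136000 m × (2820 − 2767)/2767 = 2600 m.

2600 m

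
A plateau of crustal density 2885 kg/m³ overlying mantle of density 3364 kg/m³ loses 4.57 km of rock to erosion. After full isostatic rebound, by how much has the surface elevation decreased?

0.651 km

Rebound u = e ρ_c/ρ_m = 4.57 km × 2885/3364 = 3.919 km.
Net surface drop = e − u = 4.57 km − 3.919 km = e (ρ_m − ρ_c)/ρ_m = 0.651 km.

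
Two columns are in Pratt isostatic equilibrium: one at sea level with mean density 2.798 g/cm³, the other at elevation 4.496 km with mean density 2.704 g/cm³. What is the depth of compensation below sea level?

ρ_ref D = ρ (D + h) → D (ρ_ref − ρ) = ρ h.
D = ρ h/(ρ_ref − ρ) = 2.704 × 4.496 km/(2.798 − 2.704) = 129 km.

129 km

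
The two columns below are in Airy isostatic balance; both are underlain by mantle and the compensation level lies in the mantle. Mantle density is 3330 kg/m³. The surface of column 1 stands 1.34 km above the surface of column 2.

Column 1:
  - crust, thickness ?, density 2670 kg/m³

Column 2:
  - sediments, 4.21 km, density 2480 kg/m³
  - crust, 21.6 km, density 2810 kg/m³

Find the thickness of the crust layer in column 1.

29.2 km

Take the compensation level at the base of the deeper column (depth z_c below the surface of column 1) and equate Σ ρ_i t_i down to z_c; mantle fills any gap and the z_c terms cancel.
Column 1: x×2670 + (z_c − 0 − x)×3330
Column 2: 1.34×0 + 4.21×2480 + 21.6×2810 + (z_c − 1.34 − 25.81)×3330
The z_c×3330 term appears on both sides and cancels. Collect the known terms of each column as K = Σ(ρt)_known − 3330 × (depth of known layers): K_1 = 0 − 3330×0 = 0; K_2 = 71136.8 − 3330×(1.34 + 25.81) = −19272.7.
Balance: K_1 − x×(3330 − 2670) = K_2, so x = (K_1 − K_2)/(3330 − 2670) = 19272.7/660 = 29.2 km.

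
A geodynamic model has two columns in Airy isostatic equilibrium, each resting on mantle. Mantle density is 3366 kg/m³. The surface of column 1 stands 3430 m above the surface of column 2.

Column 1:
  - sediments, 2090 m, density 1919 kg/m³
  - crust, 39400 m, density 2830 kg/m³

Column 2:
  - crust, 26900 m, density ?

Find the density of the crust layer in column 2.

Take the compensation level at the base of the deeper column (depth z_c below the surface of column 1) and equate Σ ρ_i t_i down to z_c; mantle fills any gap and the z_c terms cancel.
Column 1: 2090×1919 + 39400×2830 + (z_c − 41490)×3366
Column 2: 3430×0 + 26900×ρ + (z_c − 3430 − 26900)×3366
The z_c×3366 term appears on both sides and cancels. Collect the known terms of each column as K = Σ(ρt)_known − 3366 × (depth of known layers): K_1 = 115512710 − 3366×41490 = −24142630; K_2 = 0 − 3366×(3430 + 26900) = −102090780.
Balance: K_1 = K_2 + 26900×ρ, so ρ = (K_1 − K_2)/26900 = 77948200/26900 = 2900 kg/m³.

2900 kg/m³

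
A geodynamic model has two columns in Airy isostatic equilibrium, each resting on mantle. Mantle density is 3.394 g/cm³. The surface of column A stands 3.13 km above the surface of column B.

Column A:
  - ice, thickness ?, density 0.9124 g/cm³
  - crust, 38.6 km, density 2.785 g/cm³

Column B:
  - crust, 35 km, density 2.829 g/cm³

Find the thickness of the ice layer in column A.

2.78 km

Take the compensation level at the base of the deeper column (depth z_c below the surface of column A) and equate Σ ρ_i t_i down to z_c; mantle fills any gap and the z_c terms cancel.
Column A: x×0.9124 + 38.6×2.785 + (z_c − 38.6 − x)×3.394
Column B: 3.13×0 + 35×2.829 + (z_c − 3.13 − 35)×3.394
The z_c×3.394 term appears on both sides and cancels. Collect the known terms of each column as K = Σ(ρt)_known − 3.394 × (depth of known layers): K_A = 107.501 − 3.394×38.6 = −23.5074; K_B = 99.015 − 3.394×(3.13 + 35) = −30.39822.
Balance: K_A − x×(3.394 − 0.9124) = K_B, so x = (K_A − K_B)/(3.394 − 0.9124) = 6.89082/2.4816 = 2.78 km.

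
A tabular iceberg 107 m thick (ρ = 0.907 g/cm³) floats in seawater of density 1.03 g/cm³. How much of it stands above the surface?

Floating equilibrium: submerged depth d = t ρ_obj/ρ_fluid = 107 m × 0.907/1.03 = 94.22 m.
Freeboard = t − d = 107 m − 94.22 m = 12.8 m.

12.8 m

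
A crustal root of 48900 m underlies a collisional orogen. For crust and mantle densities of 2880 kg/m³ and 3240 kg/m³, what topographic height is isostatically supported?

6110 m

For local isostatic compensation: ρ_c h = (ρ_m − ρ_c) r.
h = r (ρ_m − ρ_c) / ρ_c = 48900 m × (3240 − 2880) / 2880 = 6110 m.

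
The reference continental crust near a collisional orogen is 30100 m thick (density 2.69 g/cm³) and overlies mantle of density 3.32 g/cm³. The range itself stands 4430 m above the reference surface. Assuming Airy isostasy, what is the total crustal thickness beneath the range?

Root depth r = h ρ_c / (ρ_m − ρ_c) = 4430 m × 2.69 / 0.63 = 18920 m.
Total thickness = T + h + r = 30100 m + 4430 m + 18920 m = 53400 m.

53400 m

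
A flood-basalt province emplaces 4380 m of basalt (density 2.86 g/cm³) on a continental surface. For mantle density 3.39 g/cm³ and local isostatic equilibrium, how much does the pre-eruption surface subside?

3700 m

Subaerial loading: s = t ρ_load / ρ_m.
s = 4380 m × 2.86/3.39 = 3700 m.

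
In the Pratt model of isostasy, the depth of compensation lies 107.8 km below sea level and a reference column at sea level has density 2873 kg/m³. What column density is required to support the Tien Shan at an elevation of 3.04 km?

2790 kg/m³

Pratt balance: ρ_ref D = ρ (D + h).
ρ = ρ_ref D/(D + h) = 2873 × 107.8 km/(107.8 km + 3.04 km) = 2790 kg/m³.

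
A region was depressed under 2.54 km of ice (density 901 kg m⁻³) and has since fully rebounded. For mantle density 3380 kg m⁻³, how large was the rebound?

Removing the load lets mantle flow back in; uplift u satisfies ρ_ice t = ρ_m u.
u = t ρ_ice/ρ_m = 2.54 km × 901/3380 = 0.677 km.

0.677 km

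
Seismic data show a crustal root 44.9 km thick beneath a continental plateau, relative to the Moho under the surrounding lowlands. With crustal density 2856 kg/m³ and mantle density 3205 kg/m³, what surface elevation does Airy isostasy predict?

For local isostatic compensation: ρ_c h = (ρ_m − ρ_c) r.
h = r (ρ_m − ρ_c) / ρ_c = 44.9 km × (3205 − 2856) / 2856 = 5.49 km.

5.49 km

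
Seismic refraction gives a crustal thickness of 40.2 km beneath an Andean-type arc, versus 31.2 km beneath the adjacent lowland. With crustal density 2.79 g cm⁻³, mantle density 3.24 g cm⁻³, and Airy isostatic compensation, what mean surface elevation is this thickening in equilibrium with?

Excess crust Δ = 40.2 km − 31.2 km = 9 km, split between elevation h and root r with h + r = Δ.
Airy balance ρ_c h = (ρ_m − ρ_c) r gives r = h ρ_c/(ρ_m − ρ_c), so h (1 + ρ_c/(ρ_m − ρ_c)) = Δ, i.e. h = Δ (ρ_m − ρ_c)/ρ_m.
h = 9 km × 0.45/3.24 = 1.25 km.

1.25 km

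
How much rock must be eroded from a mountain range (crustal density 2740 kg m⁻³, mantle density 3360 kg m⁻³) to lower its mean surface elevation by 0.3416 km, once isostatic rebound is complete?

Net drop Δ = e − u = e − e ρ_c/ρ_m = e (ρ_m − ρ_c)/ρ_m.
e = Δ ρ_m/(ρ_m − ρ_c) = 0.3416 km × 3360/620 = 1.85 km.

1.85 km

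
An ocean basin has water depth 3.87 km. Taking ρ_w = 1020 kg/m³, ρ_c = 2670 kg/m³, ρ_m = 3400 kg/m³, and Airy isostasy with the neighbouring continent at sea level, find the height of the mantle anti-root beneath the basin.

In Airy isostatic equilibrium: replacing crust with seawater at the top is compensated by replacing crust with mantle at the base: d (ρ_c − ρ_w) = a (ρ_m − ρ_c).
a = d (ρ_c − ρ_w)/(ρ_m − ρ_c) = 3.87 km × 1650/730 = 8.75 km.

8.75 km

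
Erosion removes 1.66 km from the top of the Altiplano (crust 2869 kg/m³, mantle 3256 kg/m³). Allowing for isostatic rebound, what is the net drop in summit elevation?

Rebound u = e ρ_c/ρ_m = 1.66 km × 2869/3256 = 1.463 km.
Net surface drop = e − u = 1.66 km − 1.463 km = e (ρ_m − ρ_c)/ρ_m = 0.197 km.

0.197 km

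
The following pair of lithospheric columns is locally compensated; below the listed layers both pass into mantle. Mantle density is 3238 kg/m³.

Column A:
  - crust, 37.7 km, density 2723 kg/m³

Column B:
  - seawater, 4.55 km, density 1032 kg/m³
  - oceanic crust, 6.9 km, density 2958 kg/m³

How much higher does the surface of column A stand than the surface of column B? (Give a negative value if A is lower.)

For any compensation level in the mantle, the mantle terms cancel and isostasy reduces to e = (Σt_A − Σt_B) − (Σ(ρt)_A − Σ(ρt)_B) / ρ_m.
Σt_A = 37.7 km; Σt_B = 11.45 km; Σ(ρt)_A = 102657.1; Σ(ρt)_B = 25105.8 (in km·kg/m³).
e = (37.7 − 11.45) − (102657.1 − 25105.8) / 3238 = 2.3 km.

2.3 km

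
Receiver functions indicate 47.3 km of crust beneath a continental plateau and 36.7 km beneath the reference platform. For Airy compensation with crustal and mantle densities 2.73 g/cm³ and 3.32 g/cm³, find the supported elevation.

1.88 km

Excess crust Δ = 47.3 km − 36.7 km = 10.6 km, split between elevation h and root r with h + r = Δ.
Airy balance ρ_c h = (ρ_m − ρ_c) r gives r = h ρ_c/(ρ_m − ρ_c), so h (1 + ρ_c/(ρ_m − ρ_c)) = Δ, i.e. h = Δ (ρ_m − ρ_c)/ρ_m.
h = 10.6 km × 0.59/3.32 = 1.88 km.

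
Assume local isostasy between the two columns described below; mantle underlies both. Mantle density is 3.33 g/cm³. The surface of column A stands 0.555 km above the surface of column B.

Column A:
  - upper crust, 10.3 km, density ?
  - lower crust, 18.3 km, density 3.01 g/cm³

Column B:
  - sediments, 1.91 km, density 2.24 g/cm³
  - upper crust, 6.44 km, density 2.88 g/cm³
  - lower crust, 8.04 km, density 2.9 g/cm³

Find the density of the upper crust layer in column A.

2.9 g/cm³

Take the compensation level at the base of the deeper column (depth z_c below the surface of column A) and equate Σ ρ_i t_i down to z_c; mantle fills any gap and the z_c terms cancel.
Column A: 10.3×ρ + 18.3×3.01 + (z_c − 28.6)×3.33
Column B: 0.555×0 + 1.91×2.24 + 6.44×2.88 + 8.04×2.9 + (z_c − 0.555 − 16.39)×3.33
The z_c×3.33 term appears on both sides and cancels. Collect the known terms of each column as K = Σ(ρt)_known − 3.33 × (depth of known layers): K_A = 55.083 − 3.33×28.6 = −40.155; K_B = 46.1416 − 3.33×(0.555 + 16.39) = −10.28525.
Balance: K_A + 10.3×ρ = K_B, so ρ = (K_B − K_A)/10.3 = 29.8697/10.3 = 2.9 g/cm³.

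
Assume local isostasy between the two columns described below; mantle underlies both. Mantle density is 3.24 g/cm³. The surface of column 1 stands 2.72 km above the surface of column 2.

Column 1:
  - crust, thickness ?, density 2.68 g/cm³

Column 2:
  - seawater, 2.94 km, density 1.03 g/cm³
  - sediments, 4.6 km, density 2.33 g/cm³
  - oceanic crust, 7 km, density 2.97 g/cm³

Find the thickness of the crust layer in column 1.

38.2 km

Take the compensation level at the base of the deeper column (depth z_c below the surface of column 1) and equate Σ ρ_i t_i down to z_c; mantle fills any gap and the z_c terms cancel.
Column 1: x×2.68 + (z_c − 0 − x)×3.24
Column 2: 2.72×0 + 2.94×1.03 + 4.6×2.33 + 7×2.97 + (z_c − 2.72 − 14.54)×3.24
The z_c×3.24 term appears on both sides and cancels. Collect the known terms of each column as K = Σ(ρt)_known − 3.24 × (depth of known layers): K_1 = 0 − 3.24×0 = 0; K_2 = 34.5362 − 3.24×(2.72 + 14.54) = −21.3862.
Balance: K_1 − x×(3.24 − 2.68) = K_2, so x = (K_1 − K_2)/(3.24 − 2.68) = 21.3862/0.56 = 38.2 km.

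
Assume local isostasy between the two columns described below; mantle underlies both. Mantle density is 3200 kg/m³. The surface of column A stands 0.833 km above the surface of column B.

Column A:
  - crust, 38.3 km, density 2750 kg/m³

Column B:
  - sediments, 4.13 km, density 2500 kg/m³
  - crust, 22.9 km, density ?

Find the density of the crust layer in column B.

2690 kg/m³

Take the compensation level at the base of the deeper column (depth z_c below the surface of column A) and equate Σ ρ_i t_i down to z_c; mantle fills any gap and the z_c terms cancel.
Column A: 38.3×2750 + (z_c − 38.3)×3200
Column B: 0.833×0 + 4.13×2500 + 22.9×ρ + (z_c − 0.833 − 27.03)×3200
The z_c×3200 term appears on both sides and cancels. Collect the known terms of each column as K = Σ(ρt)_known − 3200 × (depth of known layers): K_A = 105325 − 3200×38.3 = −17235; K_B = 10325 − 3200×(0.833 + 27.03) = −78836.6.
Balance: K_A = K_B + 22.9×ρ, so ρ = (K_A − K_B)/22.9 = 61601.6/22.9 = 2690 kg/m³.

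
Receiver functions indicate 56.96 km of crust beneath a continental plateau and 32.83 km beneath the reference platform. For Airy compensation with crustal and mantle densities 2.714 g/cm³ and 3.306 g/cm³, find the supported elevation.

Excess crust Δ = 56.96 km − 32.83 km = 24.13 km, split between elevation h and root r with h + r = Δ.
Airy balance ρ_c h = (ρ_m − ρ_c) r gives r = h ρ_c/(ρ_m − ρ_c), so h (1 + ρ_c/(ρ_m − ρ_c)) = Δ, i.e. h = Δ (ρ_m − ρ_c)/ρ_m.
h = 24.13 km × 0.592/3.306 = 4.32 km.

4.32 km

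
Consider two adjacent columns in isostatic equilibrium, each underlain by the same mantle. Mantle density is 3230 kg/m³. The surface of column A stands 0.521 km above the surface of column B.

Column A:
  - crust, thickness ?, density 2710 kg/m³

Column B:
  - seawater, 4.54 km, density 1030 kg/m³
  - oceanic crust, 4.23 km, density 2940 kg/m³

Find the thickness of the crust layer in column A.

24.8 km

Take the compensation level at the base of the deeper column (depth z_c below the surface of column A) and equate Σ ρ_i t_i down to z_c; mantle fills any gap and the z_c terms cancel.
Column A: x×2710 + (z_c − 0 − x)×3230
Column B: 0.521×0 + 4.54×1030 + 4.23×2940 + (z_c − 0.521 − 8.77)×3230
The z_c×3230 term appears on both sides and cancels. Collect the known terms of each column as K = Σ(ρt)_known − 3230 × (depth of known layers): K_A = 0 − 3230×0 = 0; K_B = 17112.4 − 3230×(0.521 + 8.77) = −12897.53.
Balance: K_A − x×(3230 − 2710) = K_B, so x = (K_A − K_B)/(3230 − 2710) = 12897.5/520 = 24.8 km.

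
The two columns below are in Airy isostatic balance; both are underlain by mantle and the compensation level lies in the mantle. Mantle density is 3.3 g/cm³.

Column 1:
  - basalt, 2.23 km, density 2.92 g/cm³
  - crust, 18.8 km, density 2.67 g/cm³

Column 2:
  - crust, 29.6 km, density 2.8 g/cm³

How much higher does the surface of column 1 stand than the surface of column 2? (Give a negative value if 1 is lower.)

For any compensation level in the mantle, the mantle terms cancel and isostasy reduces to e = (Σt_1 − Σt_2) − (Σ(ρt)_1 − Σ(ρt)_2) / ρ_m.
Σt_1 = 21.03 km; Σt_2 = 29.6 km; Σ(ρt)_1 = 56.7076; Σ(ρt)_2 = 82.88 (in km·g/cm³).
e = (21.03 − 29.6) − (56.7076 − 82.88) / 3.3 = −0.639 km.

−0.639 km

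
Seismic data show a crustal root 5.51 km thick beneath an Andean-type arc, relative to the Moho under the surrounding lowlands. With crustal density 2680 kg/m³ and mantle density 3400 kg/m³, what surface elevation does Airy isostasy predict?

By Archimedes' principle applied to the lithosphere: ρ_c h = (ρ_m − ρ_c) r.
h = r (ρ_m − ρ_c) / ρ_c = 5.51 km × (3400 − 2680) / 2680 = 1.48 km.

1.48 km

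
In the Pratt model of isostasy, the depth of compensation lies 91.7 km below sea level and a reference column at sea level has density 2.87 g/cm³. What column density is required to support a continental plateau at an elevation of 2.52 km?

2.79 g/cm³

Pratt balance: ρ_ref D = ρ (D + h).
ρ = ρ_ref D/(D + h) = 2.87 × 91.7 km/(91.7 km + 2.52 km) = 2.79 g/cm³.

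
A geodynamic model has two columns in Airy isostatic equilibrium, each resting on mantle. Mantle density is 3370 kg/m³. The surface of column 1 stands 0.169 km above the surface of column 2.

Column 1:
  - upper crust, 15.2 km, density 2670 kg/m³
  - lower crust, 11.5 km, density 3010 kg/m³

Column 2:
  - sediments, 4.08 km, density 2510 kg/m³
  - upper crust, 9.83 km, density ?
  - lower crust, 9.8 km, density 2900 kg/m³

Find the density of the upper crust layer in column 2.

2750 kg/m³

Take the compensation level at the base of the deeper column (depth z_c below the surface of column 1) and equate Σ ρ_i t_i down to z_c; mantle fills any gap and the z_c terms cancel.
Column 1: 15.2×2670 + 11.5×3010 + (z_c − 26.7)×3370
Column 2: 0.169×0 + 4.08×2510 + 9.83×ρ + 9.8×2900 + (z_c − 0.169 − 23.71)×3370
The z_c×3370 term appears on both sides and cancels. Collect the known terms of each column as K = Σ(ρt)_known − 3370 × (depth of known layers): K_1 = 75199 − 3370×26.7 = −14780; K_2 = 38660.8 − 3370×(0.169 + 23.71) = −41811.43.
Balance: K_1 = K_2 + 9.83×ρ, so ρ = (K_1 − K_2)/9.83 = 27031.4/9.83 = 2750 kg/m³.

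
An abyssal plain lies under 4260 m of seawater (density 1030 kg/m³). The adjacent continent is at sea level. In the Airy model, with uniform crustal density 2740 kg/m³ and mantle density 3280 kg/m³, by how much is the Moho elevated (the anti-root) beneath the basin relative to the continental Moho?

13500 m

For local isostatic compensation: replacing crust with seawater at the top is compensated by replacing crust with mantle at the base: d (ρ_c − ρ_w) = a (ρ_m − ρ_c).
a = d (ρ_c − ρ_w)/(ρ_m − ρ_c) = 4260 m × 1710/540 = 13500 m.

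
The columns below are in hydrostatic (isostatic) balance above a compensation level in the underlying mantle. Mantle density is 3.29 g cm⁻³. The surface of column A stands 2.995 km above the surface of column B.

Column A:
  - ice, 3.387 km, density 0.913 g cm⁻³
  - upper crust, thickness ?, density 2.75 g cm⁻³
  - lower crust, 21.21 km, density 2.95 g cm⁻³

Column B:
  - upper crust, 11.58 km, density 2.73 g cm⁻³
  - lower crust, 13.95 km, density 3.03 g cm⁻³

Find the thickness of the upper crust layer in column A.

Take the compensation level at the base of the deeper column (depth z_c below the surface of column A) and equate Σ ρ_i t_i down to z_c; mantle fills any gap and the z_c terms cancel.
Column A: 3.387×0.913 + x×2.75 + 21.21×2.95 + (z_c − 24.597 − x)×3.29
Column B: 2.995×0 + 11.58×2.73 + 13.95×3.03 + (z_c − 2.995 − 25.53)×3.29
The z_c×3.29 term appears on both sides and cancels. Collect the known terms of each column as K = Σ(ρt)_known − 3.29 × (depth of known layers): K_A = 65.661831 − 3.29×24.597 = −15.262299; K_B = 73.8819 − 3.29×(2.995 + 25.53) = −19.96535.
Balance: K_A − x×(3.29 − 2.75) = K_B, so x = (K_A − K_B)/(3.29 − 2.75) = 4.70305/0.54 = 8.71 km.

8.71 km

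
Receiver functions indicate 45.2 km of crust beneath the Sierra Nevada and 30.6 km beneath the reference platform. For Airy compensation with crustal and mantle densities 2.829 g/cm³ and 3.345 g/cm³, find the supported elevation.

2.25 km

Excess crust Δ = 45.2 km − 30.6 km = 14.6 km, split between elevation h and root r with h + r = Δ.
Airy balance ρ_c h = (ρ_m − ρ_c) r gives r = h ρ_c/(ρ_m − ρ_c), so h (1 + ρ_c/(ρ_m − ρ_c)) = Δ, i.e. h = Δ (ρ_m − ρ_c)/ρ_m.
h = 14.6 km × 0.516/3.345 = 2.25 km.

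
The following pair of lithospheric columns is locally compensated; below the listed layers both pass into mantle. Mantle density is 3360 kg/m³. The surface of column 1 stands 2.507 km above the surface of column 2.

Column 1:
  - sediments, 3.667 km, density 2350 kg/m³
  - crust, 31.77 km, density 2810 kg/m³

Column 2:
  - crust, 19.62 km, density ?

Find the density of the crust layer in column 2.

2710 kg/m³

Take the compensation level at the base of the deeper column (depth z_c below the surface of column 1) and equate Σ ρ_i t_i down to z_c; mantle fills any gap and the z_c terms cancel.
Column 1: 3.667×2350 + 31.77×2810 + (z_c − 35.437)×3360
Column 2: 2.507×0 + 19.62×ρ + (z_c − 2.507 − 19.62)×3360
The z_c×3360 term appears on both sides and cancels. Collect the known terms of each column as K = Σ(ρt)_known − 3360 × (depth of known layers): K_1 = 97891.15 − 3360×35.437 = −21177.17; K_2 = 0 − 3360×(2.507 + 19.62) = −74346.72.
Balance: K_1 = K_2 + 19.62×ρ, so ρ = (K_1 − K_2)/19.62 = 53169.6/19.62 = 2710 kg/m³.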